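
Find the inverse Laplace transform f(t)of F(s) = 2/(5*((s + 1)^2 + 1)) 2*exp(-t)*sin(t)/5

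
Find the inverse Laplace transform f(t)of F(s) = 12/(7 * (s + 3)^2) 12 * t * exp(-3 * t)/7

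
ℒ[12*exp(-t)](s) 12/(s + 1)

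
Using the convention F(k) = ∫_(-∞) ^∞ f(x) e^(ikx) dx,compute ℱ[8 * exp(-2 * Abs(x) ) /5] 32/(5 * (k^2 + 4) ) 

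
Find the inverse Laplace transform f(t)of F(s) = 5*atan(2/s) 5*sin(2*t)/t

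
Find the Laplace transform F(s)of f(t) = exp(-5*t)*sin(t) 1/((s+5)^2+1)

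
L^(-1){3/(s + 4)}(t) 3*exp(-4*t)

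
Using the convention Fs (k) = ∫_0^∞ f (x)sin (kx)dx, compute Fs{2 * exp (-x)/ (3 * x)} 2 * atan (k)/3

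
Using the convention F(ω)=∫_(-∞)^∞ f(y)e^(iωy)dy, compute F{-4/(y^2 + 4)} -2 * pi * exp(-2 * Abs(ω))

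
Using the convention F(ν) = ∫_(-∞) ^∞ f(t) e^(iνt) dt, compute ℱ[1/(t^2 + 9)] pi * exp(-3 * Abs(ν) ) /3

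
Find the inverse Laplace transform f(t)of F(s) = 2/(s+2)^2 2 * t * exp(-2 * t)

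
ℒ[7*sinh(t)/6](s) 7/(6*(s^2 - 1))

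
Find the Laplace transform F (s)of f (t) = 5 5/s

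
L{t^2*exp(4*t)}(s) 2/(s - 4)^3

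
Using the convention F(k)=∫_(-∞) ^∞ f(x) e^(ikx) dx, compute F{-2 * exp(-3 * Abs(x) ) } -12/(k^2 + 9) 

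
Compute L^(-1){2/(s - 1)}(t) 2 * exp(t)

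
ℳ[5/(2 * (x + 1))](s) 5 * pi * csc(pi * s)/2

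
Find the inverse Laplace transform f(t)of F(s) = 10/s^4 5*t^3/3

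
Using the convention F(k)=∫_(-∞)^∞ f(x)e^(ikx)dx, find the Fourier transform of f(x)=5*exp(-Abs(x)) 10/(k^2+1)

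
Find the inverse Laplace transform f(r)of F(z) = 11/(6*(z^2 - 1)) 11*sinh(r)/6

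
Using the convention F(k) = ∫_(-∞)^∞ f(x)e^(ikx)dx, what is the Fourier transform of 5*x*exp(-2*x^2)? 5*sqrt(2)*I*sqrt(pi)*k*exp(-k^2/8)/8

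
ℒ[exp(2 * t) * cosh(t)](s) (s - 2)/((s - 2)^2 - 1)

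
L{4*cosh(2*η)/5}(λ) 4*λ/(5*(λ^2 - 4))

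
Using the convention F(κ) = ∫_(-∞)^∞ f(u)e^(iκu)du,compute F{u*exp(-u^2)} I*sqrt(pi)*κ*exp(-κ^2/4)/2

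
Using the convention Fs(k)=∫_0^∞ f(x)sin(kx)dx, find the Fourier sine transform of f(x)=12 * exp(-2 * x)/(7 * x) 12 * atan(k/2)/7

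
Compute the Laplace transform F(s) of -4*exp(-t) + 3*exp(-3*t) 3/(s + 3)-4/(s + 1) 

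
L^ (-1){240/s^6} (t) 2*t^5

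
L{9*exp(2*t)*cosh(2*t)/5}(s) 9*(s - 2)/(5*s*(s - 4))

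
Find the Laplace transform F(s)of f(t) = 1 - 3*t 1/s - 3/s^2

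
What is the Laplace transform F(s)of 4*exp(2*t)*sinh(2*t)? 8/(s*(s - 4))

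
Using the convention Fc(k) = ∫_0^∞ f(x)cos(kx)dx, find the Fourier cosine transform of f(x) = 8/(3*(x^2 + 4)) 2*pi*exp(-2*k)/3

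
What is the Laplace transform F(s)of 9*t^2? 18/s^3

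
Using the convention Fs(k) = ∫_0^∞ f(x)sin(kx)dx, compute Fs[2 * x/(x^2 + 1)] pi * exp(-k)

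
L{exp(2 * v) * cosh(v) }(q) (q - 2) /((q - 2) ^2 - 1) 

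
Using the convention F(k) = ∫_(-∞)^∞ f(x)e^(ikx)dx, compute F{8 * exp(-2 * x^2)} 4 * sqrt(2) * sqrt(pi) * exp(-k^2/8)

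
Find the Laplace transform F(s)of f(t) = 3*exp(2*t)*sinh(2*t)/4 3/(2*s*(s - 4))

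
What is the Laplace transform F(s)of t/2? 1/(2*s^2)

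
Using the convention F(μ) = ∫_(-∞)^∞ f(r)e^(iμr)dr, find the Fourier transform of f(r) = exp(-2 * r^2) sqrt(2) * sqrt(pi) * exp(-μ^2/8)/2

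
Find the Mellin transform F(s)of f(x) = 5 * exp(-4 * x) 5 * gamma(s)/4^s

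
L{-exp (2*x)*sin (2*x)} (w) -2/ ( (w - 2)^2 + 4)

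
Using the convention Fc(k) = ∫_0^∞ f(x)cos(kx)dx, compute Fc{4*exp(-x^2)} 2*sqrt(pi)*exp(-k^2/4)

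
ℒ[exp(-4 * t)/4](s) 1/(4 * (s + 4))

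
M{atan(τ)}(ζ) -pi*sec(pi*ζ/2)/(2*ζ)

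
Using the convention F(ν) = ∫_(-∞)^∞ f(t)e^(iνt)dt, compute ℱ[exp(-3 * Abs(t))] 6/(ν^2+9)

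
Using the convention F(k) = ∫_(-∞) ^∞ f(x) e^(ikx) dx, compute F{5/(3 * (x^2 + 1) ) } 5 * pi * exp(-Abs(k) ) /3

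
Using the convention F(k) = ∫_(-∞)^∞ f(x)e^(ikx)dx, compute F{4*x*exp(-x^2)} 2*I*sqrt(pi)*k*exp(-k^2/4)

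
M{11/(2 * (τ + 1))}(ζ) 11 * pi * csc(pi * ζ)/2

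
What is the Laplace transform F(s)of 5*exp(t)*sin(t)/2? 5/(2*((s - 1)^2 + 1))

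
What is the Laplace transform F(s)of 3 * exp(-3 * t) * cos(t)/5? 3 * (s + 3)/(5 * ((s + 3)^2 + 1))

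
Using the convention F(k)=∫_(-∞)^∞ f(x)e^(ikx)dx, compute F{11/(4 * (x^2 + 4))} 11 * pi * exp(-2 * Abs(k))/8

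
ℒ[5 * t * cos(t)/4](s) 5 * (s^2 - 1)/(4 * (s^2 + 1)^2)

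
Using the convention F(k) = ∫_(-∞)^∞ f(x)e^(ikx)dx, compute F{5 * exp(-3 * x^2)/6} 5 * sqrt(3) * sqrt(pi) * exp(-k^2/12)/18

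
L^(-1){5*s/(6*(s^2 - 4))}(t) 5*cosh(2*t)/6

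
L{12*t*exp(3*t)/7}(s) 12/(7*(s - 3)^2)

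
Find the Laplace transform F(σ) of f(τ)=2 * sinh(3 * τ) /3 2/(σ^2 - 9) 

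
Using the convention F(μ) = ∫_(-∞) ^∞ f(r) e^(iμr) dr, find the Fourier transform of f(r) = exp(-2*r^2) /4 sqrt(2)*sqrt(pi)*exp(-μ^2/8) /8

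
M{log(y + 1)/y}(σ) -pi*csc(pi*σ)/(σ - 1)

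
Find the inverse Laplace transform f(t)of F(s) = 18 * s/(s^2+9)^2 3 * t * sin(3 * t)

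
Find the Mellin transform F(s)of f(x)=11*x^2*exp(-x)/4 11*gamma(s + 2)/4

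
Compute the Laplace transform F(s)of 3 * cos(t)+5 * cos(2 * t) 5 * s/(s^2+4)+3 * s/(s^2+1)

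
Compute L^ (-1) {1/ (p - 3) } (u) exp (3*u) 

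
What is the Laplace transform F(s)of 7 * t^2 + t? 14/s^3 + s^(-2)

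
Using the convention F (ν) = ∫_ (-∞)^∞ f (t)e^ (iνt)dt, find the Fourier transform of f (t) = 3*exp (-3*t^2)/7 sqrt (3)*sqrt (pi)*exp (-ν^2/12)/7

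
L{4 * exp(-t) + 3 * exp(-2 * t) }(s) 3/(s + 2) + 4/(s + 1) 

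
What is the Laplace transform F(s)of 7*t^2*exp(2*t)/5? 14/(5*(s - 2)^3)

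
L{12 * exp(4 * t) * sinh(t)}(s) 12/((s - 4)^2 - 1)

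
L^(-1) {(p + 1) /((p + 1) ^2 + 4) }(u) exp(-u) * cos(2 * u) 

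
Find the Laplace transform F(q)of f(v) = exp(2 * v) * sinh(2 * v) 2/(q * (q - 4))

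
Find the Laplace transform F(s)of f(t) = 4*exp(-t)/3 4/(3*(s + 1))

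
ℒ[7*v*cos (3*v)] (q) 7*(q^2 - 9) / (q^2 + 9) ^2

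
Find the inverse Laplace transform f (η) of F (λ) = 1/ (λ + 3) exp (-3 * η) 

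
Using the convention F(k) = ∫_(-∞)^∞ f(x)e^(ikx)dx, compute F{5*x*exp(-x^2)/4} 5*I*sqrt(pi)*k*exp(-k^2/4)/8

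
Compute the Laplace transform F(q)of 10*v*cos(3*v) 10*(q^2 - 9)/(q^2 + 9)^2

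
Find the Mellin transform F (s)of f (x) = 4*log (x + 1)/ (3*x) -4*pi*csc (pi*s)/ (3*s - 3)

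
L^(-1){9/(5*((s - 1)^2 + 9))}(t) 3*exp(t)*sin(3*t)/5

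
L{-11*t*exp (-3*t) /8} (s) -11/ (8*(s + 3) ^2) 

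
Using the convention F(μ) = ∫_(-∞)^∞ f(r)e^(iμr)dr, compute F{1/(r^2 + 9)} pi*exp(-3*Abs(μ))/3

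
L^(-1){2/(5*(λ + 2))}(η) 2*exp(-2*η)/5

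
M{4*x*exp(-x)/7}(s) 4*gamma(s + 1)/7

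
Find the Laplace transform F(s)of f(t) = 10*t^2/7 20/(7*s^3)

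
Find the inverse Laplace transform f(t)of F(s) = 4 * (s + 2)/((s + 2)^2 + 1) 4 * exp(-2 * t) * cos(t)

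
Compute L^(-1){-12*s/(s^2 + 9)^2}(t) -2*t*sin(3*t)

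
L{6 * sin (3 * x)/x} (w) 6 * atan (3/w)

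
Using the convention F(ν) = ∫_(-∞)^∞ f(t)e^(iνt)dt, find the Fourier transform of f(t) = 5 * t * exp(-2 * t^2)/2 5 * sqrt(2) * I * sqrt(pi) * ν * exp(-ν^2/8)/16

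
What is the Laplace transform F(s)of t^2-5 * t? 2/s^3-5/s^2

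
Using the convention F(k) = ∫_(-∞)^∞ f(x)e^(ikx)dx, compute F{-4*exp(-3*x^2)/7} -4*sqrt(3)*sqrt(pi)*exp(-k^2/12)/21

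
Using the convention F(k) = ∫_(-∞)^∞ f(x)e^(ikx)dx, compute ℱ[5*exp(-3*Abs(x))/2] 15/(k^2 + 9)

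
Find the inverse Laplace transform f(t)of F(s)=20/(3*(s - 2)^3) 10*t^2*exp(2*t)/3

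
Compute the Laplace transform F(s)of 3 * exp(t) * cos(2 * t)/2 3 * (s - 1)/(2 * ((s - 1)^2 + 4))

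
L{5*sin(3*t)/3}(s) 5/(s^2+9)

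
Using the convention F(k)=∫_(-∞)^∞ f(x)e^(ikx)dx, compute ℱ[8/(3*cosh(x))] 8*pi/(3*cosh(pi*k/2))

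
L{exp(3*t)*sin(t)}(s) 1/((s - 3)^2+1)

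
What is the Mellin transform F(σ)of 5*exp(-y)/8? 5*gamma(σ)/8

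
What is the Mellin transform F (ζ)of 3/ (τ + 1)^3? 3*pi*(ζ - 2)*(ζ - 1)/ (2*sin (pi*ζ))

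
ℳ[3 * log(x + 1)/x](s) -3 * pi * csc(pi * s)/(s - 1)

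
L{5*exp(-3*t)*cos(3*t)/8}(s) 5*(s+3)/(8*((s+3)^2+9))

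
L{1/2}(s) 1/(2*s)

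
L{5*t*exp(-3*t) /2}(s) 5/(2*(s + 3) ^2) 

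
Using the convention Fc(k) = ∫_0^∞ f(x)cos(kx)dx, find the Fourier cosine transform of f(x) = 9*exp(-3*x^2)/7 3*sqrt(3)*sqrt(pi)*exp(-k^2/12)/14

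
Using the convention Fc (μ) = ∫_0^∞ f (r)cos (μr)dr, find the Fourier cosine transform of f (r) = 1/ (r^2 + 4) pi*exp (-2*μ)/4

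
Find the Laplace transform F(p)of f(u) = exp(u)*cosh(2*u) (p - 1)/((p - 1)^2 - 4)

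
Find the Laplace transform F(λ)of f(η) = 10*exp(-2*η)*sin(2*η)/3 20/(3*((λ + 2)^2 + 4))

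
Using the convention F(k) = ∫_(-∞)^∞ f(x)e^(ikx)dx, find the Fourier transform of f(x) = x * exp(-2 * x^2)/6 sqrt(2) * I * sqrt(pi) * k * exp(-k^2/8)/48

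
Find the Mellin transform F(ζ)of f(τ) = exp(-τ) gamma(ζ)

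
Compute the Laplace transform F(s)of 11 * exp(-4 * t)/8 11/(8 * (s + 4))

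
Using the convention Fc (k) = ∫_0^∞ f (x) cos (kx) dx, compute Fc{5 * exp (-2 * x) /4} 5/ (2 * (k^2+4) ) 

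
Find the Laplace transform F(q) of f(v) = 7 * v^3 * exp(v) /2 21/(q - 1) ^4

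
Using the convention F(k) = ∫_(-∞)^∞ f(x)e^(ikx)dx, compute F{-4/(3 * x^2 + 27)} -4 * pi * exp(-3 * Abs(k))/9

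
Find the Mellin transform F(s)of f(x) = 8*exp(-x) 8*gamma(s)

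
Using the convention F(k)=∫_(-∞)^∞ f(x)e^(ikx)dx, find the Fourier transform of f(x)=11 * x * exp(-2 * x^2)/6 11 * sqrt(2) * I * sqrt(pi) * k * exp(-k^2/8)/48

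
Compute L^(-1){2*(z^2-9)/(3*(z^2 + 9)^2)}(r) 2*r*cos(3*r)/3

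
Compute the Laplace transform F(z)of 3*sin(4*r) 12/(z^2 + 16)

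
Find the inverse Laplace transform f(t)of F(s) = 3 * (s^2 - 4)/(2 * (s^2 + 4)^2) 3 * t * cos(2 * t)/2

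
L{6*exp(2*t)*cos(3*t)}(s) 6*(s - 2)/((s - 2)^2 + 9)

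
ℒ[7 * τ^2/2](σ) 7/σ^3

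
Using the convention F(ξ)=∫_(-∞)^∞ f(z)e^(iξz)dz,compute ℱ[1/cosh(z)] pi/cosh(pi * ξ/2)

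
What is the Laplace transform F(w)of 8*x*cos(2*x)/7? 8*(w^2 - 4)/(7*(w^2 + 4)^2)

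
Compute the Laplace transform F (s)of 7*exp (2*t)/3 7/ (3*(s - 2))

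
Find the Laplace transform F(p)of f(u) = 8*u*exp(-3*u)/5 8/(5*(p + 3)^2)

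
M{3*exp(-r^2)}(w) 3*gamma(w/2)/2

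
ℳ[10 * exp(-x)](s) 10 * gamma(s)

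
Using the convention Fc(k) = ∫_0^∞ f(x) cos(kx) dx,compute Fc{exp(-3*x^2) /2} sqrt(3)*sqrt(pi)*exp(-k^2/12) /12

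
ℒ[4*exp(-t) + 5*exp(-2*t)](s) 4/(s + 1) + 5/(s + 2) 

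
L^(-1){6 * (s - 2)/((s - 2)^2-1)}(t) 6 * exp(2 * t) * cosh(t)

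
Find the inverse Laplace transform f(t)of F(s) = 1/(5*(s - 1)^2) t*exp(t)/5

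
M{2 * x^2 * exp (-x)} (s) 2 * gamma (s + 2)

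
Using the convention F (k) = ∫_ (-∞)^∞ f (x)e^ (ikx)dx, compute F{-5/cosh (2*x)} -5*pi/ (2*cosh (pi*k/4))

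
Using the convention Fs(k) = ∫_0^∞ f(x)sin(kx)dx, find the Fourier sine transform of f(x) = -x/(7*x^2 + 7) -pi*exp(-k)/14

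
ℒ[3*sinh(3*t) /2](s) 9/(2*(s^2 - 9) ) 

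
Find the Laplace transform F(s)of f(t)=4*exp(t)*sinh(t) 4/(s*(s - 2))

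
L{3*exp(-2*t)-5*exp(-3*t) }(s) 3/(s + 2)-5/(s + 3) 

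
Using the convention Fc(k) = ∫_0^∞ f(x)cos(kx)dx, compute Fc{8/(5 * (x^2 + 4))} 2 * pi * exp(-2 * k)/5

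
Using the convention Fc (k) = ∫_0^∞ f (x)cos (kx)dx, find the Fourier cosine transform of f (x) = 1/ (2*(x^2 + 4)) pi*exp (-2*k)/8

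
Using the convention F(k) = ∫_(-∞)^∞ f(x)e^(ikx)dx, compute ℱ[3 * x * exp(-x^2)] 3 * I * sqrt(pi) * k * exp(-k^2/4)/2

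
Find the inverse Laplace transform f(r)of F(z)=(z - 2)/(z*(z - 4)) exp(2*r)*cosh(2*r)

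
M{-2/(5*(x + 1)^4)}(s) pi*(s - 3)*(s - 2)*(s - 1)/(15*sin(pi*s))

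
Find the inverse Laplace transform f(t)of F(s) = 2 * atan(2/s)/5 2 * sin(2 * t)/(5 * t)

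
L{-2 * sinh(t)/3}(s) -2/(3 * s^2-3)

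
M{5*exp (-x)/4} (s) 5*gamma (s)/4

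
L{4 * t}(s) 4/s^2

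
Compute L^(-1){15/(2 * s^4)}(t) 5 * t^3/4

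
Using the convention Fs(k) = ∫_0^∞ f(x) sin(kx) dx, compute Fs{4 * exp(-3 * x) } 4 * k/(k^2 + 9) 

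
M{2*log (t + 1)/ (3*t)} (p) -2*pi*csc (pi*p)/ (3*p - 3)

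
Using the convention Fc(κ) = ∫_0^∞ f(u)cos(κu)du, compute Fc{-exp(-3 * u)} -3/(κ^2+9)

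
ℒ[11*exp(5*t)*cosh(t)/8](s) 11*(s - 5)/(8*((s - 5)^2 - 1))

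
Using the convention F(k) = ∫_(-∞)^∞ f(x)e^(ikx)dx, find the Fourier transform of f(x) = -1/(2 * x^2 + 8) -pi * exp(-2 * Abs(k))/4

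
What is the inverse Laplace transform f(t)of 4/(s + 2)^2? 4*t*exp(-2*t)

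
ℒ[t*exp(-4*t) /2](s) 1/(2*(s + 4) ^2) 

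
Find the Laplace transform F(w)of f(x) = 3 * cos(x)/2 3 * w/(2 * (w^2 + 1))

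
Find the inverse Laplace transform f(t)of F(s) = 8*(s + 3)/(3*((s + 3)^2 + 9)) 8*exp(-3*t)*cos(3*t)/3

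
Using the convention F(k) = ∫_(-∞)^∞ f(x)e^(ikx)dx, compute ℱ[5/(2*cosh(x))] 5*pi/(2*cosh(pi*k/2))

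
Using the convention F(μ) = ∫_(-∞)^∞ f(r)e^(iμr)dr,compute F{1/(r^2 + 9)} pi*exp(-3*Abs(μ))/3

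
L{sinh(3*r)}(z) 3/(z^2 - 9)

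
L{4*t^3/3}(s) 8/s^4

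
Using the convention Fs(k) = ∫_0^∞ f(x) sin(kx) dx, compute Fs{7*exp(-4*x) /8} 7*k/(8*(k^2 + 16) ) 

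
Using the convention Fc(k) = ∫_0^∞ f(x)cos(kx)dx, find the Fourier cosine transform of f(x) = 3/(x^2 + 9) pi * exp(-3 * k)/2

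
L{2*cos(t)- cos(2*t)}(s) 2*s/(s^2 + 1)- s/(s^2 + 4)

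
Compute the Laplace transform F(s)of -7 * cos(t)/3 -7 * s/(3 * s^2+3)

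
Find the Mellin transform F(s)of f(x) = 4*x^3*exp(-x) 4*gamma(s + 3)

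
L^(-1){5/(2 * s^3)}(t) 5 * t^2/4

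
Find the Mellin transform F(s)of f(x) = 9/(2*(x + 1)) 9*pi*csc(pi*s)/2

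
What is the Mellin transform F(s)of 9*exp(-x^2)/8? 9*gamma(s/2)/16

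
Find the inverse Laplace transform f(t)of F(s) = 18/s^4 3 * t^3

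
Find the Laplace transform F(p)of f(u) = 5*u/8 5/(8*p^2)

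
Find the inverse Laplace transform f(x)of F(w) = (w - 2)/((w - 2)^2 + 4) exp(2 * x) * cos(2 * x)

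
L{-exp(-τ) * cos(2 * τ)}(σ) (-σ - 1)/((σ + 1)^2 + 4)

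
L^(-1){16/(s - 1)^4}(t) 8*t^3*exp(t)/3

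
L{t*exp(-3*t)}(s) (s + 3)^(-2)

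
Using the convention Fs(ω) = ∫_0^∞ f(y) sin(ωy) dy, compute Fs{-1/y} -pi/2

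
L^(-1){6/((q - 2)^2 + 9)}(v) 2*exp(2*v)*sin(3*v)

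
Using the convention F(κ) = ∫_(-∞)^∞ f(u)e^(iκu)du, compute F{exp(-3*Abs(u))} 6/(κ^2 + 9)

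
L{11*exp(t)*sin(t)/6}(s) 11/(6*((s - 1)^2+1))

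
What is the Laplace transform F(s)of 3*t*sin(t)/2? 3*s/(s^2+1)^2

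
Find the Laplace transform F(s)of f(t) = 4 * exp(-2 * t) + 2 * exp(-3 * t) 2/(s + 3) + 4/(s + 2)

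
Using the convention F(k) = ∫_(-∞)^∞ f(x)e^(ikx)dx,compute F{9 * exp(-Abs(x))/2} 9/(k^2 + 1)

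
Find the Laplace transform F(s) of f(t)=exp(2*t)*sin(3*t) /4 3/(4*((s - 2) ^2 + 9) ) 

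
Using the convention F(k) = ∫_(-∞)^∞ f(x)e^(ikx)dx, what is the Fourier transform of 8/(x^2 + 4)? 4 * pi * exp(-2 * Abs(k))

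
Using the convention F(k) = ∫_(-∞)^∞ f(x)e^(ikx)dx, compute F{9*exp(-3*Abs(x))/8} 27/(4*(k^2+9))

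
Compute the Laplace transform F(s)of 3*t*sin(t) 6*s/(s^2 + 1)^2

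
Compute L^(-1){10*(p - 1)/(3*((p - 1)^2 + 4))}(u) 10*exp(u)*cos(2*u)/3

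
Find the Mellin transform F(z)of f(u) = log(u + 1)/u -pi*csc(pi*z)/(z - 1)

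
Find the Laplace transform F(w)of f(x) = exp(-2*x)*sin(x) 1/((w+2)^2+1)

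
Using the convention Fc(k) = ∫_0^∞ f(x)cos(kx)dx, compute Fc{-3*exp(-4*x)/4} -3/(k^2 + 16)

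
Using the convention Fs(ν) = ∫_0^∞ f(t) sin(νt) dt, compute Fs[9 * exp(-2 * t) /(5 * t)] 9 * atan(ν/2) /5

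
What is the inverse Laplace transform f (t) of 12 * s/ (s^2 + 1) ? 12 * cos (t) 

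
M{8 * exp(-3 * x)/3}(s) 8 * gamma(s)/(3 * 3^s)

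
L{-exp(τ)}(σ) -1/(σ - 1)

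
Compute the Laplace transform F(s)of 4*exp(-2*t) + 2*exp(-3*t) 2/(s + 3) + 4/(s + 2)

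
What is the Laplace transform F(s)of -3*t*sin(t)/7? -6*s/(7*(s^2+1)^2)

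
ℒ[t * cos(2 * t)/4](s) (s^2 - 4)/(4 * (s^2 + 4)^2)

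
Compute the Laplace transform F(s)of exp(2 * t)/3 1/(3 * (s - 2))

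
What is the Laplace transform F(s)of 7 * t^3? 42/s^4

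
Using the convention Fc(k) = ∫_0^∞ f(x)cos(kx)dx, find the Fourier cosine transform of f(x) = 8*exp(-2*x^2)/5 2*sqrt(2)*sqrt(pi)*exp(-k^2/8)/5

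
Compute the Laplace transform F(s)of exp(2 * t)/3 1/(3 * (s - 2))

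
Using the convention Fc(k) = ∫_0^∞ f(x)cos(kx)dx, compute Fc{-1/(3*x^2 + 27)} -pi*exp(-3*k)/18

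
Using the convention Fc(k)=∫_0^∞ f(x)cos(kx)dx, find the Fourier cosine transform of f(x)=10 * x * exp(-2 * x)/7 10 * (4 - k^2)/(7 * (k^2 + 4)^2)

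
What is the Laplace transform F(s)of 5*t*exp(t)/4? 5/(4*(s - 1)^2)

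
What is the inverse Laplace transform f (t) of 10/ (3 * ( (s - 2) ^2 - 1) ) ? 10 * exp (2 * t) * sinh (t) /3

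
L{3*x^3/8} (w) 9/ (4*w^4)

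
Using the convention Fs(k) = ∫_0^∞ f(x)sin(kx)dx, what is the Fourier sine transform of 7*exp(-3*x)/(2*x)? 7*atan(k/3)/2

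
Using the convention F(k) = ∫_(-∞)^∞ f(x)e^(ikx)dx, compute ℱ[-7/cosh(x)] -7*pi/cosh(pi*k/2)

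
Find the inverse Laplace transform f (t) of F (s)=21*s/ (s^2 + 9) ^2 7*t*sin (3*t) /2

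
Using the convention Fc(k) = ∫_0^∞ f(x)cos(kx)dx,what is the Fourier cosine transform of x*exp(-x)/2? (1 - k^2)/(2*(k^2 + 1)^2)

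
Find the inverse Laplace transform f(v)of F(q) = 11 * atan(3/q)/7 11 * sin(3 * v)/(7 * v)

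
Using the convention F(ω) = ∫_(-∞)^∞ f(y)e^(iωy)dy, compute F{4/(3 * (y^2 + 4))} 2 * pi * exp(-2 * Abs(ω))/3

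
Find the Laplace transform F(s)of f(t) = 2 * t 2/s^2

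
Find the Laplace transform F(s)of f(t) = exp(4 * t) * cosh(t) (s - 4)/((s - 4)^2 - 1)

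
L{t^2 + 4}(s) 2/s^3 + 4/s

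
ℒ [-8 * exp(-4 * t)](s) -8/(s + 4)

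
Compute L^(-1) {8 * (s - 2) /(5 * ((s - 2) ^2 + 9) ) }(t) 8 * exp(2 * t) * cos(3 * t) /5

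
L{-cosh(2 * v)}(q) -q/(q^2 - 4)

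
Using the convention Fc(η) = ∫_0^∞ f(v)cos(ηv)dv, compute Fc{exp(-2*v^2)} sqrt(2)*sqrt(pi)*exp(-η^2/8)/4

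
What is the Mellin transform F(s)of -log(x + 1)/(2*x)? pi*csc(pi*s)/(2*(s - 1))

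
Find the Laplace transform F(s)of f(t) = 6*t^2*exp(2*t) 12/(s - 2)^3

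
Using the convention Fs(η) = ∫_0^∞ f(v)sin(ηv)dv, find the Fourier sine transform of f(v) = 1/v pi/2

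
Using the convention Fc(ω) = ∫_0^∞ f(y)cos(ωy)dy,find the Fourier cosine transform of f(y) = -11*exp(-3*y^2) -11*sqrt(3)*sqrt(pi)*exp(-ω^2/12)/6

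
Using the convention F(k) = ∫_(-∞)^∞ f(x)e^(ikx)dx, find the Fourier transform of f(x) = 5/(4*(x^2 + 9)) 5*pi*exp(-3*Abs(k))/12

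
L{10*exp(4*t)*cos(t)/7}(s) 10*(s - 4)/(7*((s - 4)^2+1))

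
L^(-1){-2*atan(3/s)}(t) -2*sin(3*t)/t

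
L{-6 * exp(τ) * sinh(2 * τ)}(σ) -12/((σ - 1)^2 - 4)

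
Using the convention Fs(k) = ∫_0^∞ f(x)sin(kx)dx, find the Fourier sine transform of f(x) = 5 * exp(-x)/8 5 * k/(8 * (k^2 + 1))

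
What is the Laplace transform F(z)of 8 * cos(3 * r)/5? 8 * z/(5 * (z^2+9))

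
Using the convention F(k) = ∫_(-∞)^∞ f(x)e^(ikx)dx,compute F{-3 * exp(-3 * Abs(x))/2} -9/(k^2 + 9)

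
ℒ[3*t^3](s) 18/s^4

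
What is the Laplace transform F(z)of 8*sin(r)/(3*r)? 8*atan(1/z)/3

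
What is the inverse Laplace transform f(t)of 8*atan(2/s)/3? 8*sin(2*t)/(3*t)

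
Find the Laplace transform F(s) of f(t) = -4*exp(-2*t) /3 -4/(3*s+6) 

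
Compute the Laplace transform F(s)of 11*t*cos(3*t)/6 11*(s^2 - 9)/(6*(s^2 + 9)^2)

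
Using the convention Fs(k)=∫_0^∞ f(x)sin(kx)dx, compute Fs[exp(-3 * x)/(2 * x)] atan(k/3)/2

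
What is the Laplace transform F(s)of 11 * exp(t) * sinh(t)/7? 11/(7 * s * (s - 2))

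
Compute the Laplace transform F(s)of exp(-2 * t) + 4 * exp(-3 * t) 1/(s + 2) + 4/(s + 3)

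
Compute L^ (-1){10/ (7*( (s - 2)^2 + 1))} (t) 10*exp (2*t)*sin (t)/7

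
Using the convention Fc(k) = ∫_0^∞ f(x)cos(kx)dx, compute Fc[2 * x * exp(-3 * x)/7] 2 * (9 - k^2)/(7 * (k^2 + 9)^2)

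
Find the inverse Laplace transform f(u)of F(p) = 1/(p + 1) exp(-u)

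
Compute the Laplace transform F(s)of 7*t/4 7/(4*s^2)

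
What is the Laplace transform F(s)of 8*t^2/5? 16/(5*s^3)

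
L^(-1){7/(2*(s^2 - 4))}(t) 7*sinh(2*t)/4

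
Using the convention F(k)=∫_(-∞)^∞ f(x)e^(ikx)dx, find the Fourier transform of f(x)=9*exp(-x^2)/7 9*sqrt(pi)*exp(-k^2/4)/7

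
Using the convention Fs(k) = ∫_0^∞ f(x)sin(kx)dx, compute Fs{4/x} 2*pi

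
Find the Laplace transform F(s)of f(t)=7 7/s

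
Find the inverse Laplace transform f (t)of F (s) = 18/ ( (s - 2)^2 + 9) 6*exp (2*t)*sin (3*t)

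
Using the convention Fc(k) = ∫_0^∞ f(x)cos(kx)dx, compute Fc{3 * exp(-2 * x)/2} 3/(k^2 + 4)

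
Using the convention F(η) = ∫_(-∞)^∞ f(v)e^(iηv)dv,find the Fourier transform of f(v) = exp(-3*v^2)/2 sqrt(3)*sqrt(pi)*exp(-η^2/12)/6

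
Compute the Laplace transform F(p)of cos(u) p/(p^2 + 1)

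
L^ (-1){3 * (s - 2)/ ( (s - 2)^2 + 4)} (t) 3 * exp (2 * t) * cos (2 * t)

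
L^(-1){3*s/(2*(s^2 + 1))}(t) 3*cos(t)/2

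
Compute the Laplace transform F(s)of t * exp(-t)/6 1/(6 * (s + 1)^2)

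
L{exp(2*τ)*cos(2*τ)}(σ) (σ - 2)/((σ - 2)^2 + 4)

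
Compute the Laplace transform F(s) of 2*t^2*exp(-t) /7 4/(7*(s+1) ^3) 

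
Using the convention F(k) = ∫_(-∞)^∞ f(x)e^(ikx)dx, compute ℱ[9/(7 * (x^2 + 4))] 9 * pi * exp(-2 * Abs(k))/14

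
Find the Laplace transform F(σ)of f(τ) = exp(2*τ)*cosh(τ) (σ - 2)/((σ - 2)^2 - 1)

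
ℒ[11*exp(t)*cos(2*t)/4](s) 11*(s - 1)/(4*((s - 1)^2 + 4))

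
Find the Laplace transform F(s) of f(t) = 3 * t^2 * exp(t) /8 3/(4 * (s - 1) ^3) 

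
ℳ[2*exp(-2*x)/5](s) 2^(1 - s)*gamma(s)/5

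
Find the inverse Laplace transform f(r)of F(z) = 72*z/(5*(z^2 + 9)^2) 12*r*sin(3*r)/5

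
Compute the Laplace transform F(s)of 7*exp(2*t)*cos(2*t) 7*(s - 2)/((s - 2)^2+4)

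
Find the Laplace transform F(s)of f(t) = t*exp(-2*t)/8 1/(8*(s + 2)^2)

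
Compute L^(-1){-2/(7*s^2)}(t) -2*t/7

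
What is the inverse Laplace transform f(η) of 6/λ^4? η^3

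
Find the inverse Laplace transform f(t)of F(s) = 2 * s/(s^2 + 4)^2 t * sin(2 * t)/2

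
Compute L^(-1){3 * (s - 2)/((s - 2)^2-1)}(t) 3 * exp(2 * t) * cosh(t)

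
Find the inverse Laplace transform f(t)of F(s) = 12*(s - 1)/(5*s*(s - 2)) 12*exp(t)*cosh(t)/5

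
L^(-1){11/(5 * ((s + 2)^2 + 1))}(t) 11 * exp(-2 * t) * sin(t)/5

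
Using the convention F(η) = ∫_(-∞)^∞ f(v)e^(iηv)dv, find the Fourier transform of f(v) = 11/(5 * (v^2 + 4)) 11 * pi * exp(-2 * Abs(η))/10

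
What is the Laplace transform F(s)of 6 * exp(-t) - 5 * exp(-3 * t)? 6/(s + 1) - 5/(s + 3)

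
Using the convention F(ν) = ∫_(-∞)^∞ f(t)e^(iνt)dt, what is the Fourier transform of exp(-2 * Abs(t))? 4/(ν^2 + 4)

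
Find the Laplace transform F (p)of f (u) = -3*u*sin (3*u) -18*p/ (p^2 + 9)^2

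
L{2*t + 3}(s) 3/s + 2/s^2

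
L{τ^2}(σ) 2/σ^3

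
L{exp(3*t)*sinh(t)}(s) 1/((s - 3)^2 - 1)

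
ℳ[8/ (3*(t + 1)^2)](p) -8*pi*(p - 1)/ (3*sin (pi*p))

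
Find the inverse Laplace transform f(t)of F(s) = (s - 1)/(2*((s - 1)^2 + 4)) exp(t)*cos(2*t)/2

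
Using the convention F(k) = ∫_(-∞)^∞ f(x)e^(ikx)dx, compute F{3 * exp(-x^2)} 3 * sqrt(pi) * exp(-k^2/4)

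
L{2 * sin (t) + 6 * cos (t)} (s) 6 * s/ (s^2 + 1) + 2/ (s^2 + 1)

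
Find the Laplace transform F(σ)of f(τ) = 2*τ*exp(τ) 2/(σ - 1)^2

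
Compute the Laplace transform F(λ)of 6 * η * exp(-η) 6/(λ + 1)^2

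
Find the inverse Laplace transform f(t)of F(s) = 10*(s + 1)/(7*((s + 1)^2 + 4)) 10*exp(-t)*cos(2*t)/7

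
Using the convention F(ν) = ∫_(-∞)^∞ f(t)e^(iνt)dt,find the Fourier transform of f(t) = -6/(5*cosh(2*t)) -3*pi/(5*cosh(pi*ν/4))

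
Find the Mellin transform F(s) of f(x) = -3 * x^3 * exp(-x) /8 -3 * gamma(s+3) /8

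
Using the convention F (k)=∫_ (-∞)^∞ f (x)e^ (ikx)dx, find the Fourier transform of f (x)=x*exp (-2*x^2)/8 sqrt (2)*I*sqrt (pi)*k*exp (-k^2/8)/64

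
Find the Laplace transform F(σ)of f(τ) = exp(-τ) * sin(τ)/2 1/(2 * ((σ + 1)^2 + 1))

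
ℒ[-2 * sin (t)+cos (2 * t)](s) s/ (s^2+4) - 2/ (s^2+1)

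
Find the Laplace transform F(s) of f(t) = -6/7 -6/(7*s) 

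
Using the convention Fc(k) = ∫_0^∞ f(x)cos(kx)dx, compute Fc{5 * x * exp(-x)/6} 5 * (1 - k^2)/(6 * (k^2 + 1)^2)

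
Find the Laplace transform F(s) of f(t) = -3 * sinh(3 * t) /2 -9/(2 * s^2 - 18) 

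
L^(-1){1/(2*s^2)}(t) t/2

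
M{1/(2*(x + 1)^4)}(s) gamma(s)*gamma(4 - s)/12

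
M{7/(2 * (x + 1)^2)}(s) -7 * pi * (s - 1)/(2 * sin(pi * s))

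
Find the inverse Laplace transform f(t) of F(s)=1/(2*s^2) t/2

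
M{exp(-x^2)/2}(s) gamma(s/2)/4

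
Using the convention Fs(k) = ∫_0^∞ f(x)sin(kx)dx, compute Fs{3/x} 3 * pi/2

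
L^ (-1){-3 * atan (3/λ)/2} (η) -3 * sin (3 * η)/ (2 * η)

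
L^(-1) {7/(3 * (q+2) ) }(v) 7 * exp(-2 * v) /3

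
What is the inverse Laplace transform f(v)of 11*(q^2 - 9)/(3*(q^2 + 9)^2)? 11*v*cos(3*v)/3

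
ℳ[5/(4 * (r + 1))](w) 5 * pi * csc(pi * w)/4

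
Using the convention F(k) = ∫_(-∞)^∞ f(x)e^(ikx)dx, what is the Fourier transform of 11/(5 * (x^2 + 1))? 11 * pi * exp(-Abs(k))/5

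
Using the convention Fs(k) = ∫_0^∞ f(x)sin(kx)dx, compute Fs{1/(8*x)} pi/16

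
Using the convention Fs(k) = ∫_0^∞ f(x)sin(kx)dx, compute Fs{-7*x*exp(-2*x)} -28*k/(k^2 + 4)^2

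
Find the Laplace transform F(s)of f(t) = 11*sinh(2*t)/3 22/(3*(s^2 - 4))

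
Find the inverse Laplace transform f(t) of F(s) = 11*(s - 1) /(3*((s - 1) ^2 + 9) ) 11*exp(t)*cos(3*t) /3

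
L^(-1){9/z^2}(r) 9 * r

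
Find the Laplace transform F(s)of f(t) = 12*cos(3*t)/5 12*s/(5*(s^2+9))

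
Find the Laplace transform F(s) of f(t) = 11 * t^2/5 22/(5 * s^3) 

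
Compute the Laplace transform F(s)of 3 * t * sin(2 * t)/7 12 * s/(7 * (s^2 + 4)^2)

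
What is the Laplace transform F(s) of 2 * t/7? 2/(7 * s^2) 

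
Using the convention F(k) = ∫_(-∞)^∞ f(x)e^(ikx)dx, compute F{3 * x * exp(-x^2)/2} 3 * I * sqrt(pi) * k * exp(-k^2/4)/4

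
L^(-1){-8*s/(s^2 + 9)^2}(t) -4*t*sin(3*t)/3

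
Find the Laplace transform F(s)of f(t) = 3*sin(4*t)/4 3/(s^2+16)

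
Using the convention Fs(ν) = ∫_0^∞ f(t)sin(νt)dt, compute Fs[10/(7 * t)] 5 * pi/7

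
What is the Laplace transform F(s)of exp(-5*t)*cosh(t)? (s + 5)/((s + 5)^2 - 1)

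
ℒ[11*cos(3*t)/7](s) 11*s/(7*(s^2+9))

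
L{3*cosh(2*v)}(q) 3*q/(q^2-4)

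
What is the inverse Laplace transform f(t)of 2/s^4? t^3/3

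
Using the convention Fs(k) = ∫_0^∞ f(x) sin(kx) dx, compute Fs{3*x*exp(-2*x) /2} 6*k/(k^2 + 4) ^2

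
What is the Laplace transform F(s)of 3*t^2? 6/s^3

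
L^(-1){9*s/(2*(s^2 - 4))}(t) 9*cosh(2*t)/2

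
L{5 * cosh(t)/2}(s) 5 * s/(2 * (s^2 - 1))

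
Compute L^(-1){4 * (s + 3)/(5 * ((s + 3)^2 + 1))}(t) 4 * exp(-3 * t) * cos(t)/5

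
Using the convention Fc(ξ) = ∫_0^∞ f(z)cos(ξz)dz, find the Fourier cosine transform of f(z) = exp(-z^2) sqrt(pi)*exp(-ξ^2/4)/2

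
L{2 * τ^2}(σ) 4/σ^3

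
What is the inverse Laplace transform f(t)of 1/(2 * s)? 1/2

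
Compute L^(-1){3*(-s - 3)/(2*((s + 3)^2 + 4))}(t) -3*exp(-3*t)*cos(2*t)/2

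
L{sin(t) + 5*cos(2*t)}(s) 1/(s^2 + 1) + 5*s/(s^2 + 4)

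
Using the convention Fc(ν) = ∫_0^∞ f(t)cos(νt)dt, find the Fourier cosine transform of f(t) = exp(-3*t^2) sqrt(3)*sqrt(pi)*exp(-ν^2/12)/6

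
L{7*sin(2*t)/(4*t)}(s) 7*atan(2/s)/4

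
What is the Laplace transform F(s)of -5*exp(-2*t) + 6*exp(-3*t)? 6/(s + 3) - 5/(s + 2)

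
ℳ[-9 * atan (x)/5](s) 9 * pi * sec (pi * s/2)/ (10 * s)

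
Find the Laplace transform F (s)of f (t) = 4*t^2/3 8/ (3*s^3)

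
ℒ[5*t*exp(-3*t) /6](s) 5/(6*(s+3) ^2) 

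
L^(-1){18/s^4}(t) 3 * t^3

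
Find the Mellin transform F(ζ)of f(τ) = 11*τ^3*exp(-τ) 11*gamma(ζ + 3)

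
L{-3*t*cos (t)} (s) 3*(1 - s^2)/ (s^2 + 1)^2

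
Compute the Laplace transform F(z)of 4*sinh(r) 4/(z^2 - 1)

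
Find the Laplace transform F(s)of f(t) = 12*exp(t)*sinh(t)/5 12/(5*s*(s - 2))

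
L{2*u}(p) 2/p^2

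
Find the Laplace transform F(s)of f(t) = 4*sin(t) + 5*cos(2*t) 4/(s^2 + 1) + 5*s/(s^2 + 4)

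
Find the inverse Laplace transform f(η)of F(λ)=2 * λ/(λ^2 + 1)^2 η * sin(η)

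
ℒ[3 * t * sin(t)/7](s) 6 * s/(7 * (s^2 + 1)^2)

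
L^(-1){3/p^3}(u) 3 * u^2/2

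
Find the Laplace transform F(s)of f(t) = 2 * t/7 2/(7 * s^2)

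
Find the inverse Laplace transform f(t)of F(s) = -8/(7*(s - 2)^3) -4*t^2*exp(2*t)/7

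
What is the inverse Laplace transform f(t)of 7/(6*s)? 7/6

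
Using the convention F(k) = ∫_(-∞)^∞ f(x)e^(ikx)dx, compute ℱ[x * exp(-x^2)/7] I * sqrt(pi) * k * exp(-k^2/4)/14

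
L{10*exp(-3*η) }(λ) 10/(λ + 3) 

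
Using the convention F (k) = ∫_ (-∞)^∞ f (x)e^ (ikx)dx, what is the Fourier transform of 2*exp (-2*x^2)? sqrt (2)*sqrt (pi)*exp (-k^2/8)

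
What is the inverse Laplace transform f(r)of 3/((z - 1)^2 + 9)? exp(r) * sin(3 * r)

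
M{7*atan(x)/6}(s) -7*pi*sec(pi*s/2)/(12*s)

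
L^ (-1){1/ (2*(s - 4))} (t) exp (4*t)/2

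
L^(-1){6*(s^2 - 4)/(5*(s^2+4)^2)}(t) 6*t*cos(2*t)/5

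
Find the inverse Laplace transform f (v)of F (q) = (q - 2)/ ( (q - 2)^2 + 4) exp (2*v)*cos (2*v)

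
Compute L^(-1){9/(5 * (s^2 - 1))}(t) 9 * sinh(t)/5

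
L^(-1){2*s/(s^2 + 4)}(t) 2*cos(2*t)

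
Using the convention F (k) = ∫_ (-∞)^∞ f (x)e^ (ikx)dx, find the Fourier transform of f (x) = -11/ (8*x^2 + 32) -11*pi*exp (-2*Abs (k))/16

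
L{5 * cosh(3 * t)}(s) 5 * s/(s^2 - 9)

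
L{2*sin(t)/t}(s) 2*atan(1/s)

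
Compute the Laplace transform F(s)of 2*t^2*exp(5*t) 4/(s - 5)^3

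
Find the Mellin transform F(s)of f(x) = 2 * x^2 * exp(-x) 2 * gamma(s + 2)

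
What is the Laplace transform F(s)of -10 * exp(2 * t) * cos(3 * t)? 10 * (2 - s)/((s - 2)^2+9)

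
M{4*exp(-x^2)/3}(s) 2*gamma(s/2)/3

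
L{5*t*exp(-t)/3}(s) 5/(3*(s + 1)^2)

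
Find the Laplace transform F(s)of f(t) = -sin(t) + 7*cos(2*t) 7*s/(s^2 + 4)-1/(s^2 + 1)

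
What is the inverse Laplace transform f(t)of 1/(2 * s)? 1/2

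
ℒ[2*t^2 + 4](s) 4/s + 4/s^3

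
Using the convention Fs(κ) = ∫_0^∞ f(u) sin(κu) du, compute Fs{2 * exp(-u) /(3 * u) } 2 * atan(κ) /3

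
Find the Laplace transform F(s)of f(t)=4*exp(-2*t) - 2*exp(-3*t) 4/(s+2) - 2/(s+3)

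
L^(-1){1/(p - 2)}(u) exp(2 * u)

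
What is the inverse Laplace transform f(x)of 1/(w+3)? exp(-3*x)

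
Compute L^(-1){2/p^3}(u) u^2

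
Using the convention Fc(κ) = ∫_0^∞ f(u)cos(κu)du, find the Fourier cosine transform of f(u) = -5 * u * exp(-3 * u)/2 5 * (κ^2 - 9)/(2 * (κ^2 + 9)^2)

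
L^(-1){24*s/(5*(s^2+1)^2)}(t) 12*t*sin(t)/5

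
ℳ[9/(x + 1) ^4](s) 3 * gamma(s) * gamma(4 - s) /2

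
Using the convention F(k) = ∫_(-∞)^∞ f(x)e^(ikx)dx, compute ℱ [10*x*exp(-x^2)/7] 5*I*sqrt(pi)*k*exp(-k^2/4)/7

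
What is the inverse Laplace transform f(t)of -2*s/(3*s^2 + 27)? -2*cos(3*t)/3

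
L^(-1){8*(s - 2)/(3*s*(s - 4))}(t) 8*exp(2*t)*cosh(2*t)/3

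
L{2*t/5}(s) 2/(5*s^2)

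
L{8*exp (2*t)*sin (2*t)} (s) 16/ ( (s - 2)^2 + 4)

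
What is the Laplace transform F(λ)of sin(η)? 1/(λ^2 + 1)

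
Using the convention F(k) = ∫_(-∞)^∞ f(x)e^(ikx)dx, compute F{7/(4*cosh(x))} 7*pi/(4*cosh(pi*k/2))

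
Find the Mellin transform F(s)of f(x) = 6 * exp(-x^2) 3 * gamma(s/2)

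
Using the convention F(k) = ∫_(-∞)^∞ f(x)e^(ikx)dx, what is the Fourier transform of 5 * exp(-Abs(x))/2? 5/(k^2 + 1)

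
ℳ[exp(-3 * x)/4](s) gamma(s)/(4 * 3^s)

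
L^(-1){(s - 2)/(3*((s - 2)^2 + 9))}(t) exp(2*t)*cos(3*t)/3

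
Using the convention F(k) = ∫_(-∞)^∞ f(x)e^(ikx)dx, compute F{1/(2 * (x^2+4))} pi * exp(-2 * Abs(k))/4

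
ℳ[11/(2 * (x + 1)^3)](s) 11 * pi * (s - 2) * (s - 1)/(4 * sin(pi * s))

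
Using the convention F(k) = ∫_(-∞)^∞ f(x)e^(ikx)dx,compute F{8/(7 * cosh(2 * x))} 4 * pi/(7 * cosh(pi * k/4))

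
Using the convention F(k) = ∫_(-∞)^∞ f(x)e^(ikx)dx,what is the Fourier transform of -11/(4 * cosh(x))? -11 * pi/(4 * cosh(pi * k/2))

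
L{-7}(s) -7/s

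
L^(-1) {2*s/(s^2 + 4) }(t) 2*cos(2*t) 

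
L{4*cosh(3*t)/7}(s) 4*s/(7*(s^2 - 9))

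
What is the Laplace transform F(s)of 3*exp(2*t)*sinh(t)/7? 3/(7*((s - 2)^2 - 1))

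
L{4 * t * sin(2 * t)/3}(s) 16 * s/(3 * (s^2 + 4)^2)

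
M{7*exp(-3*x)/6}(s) 7*gamma(s)/(6*3^s)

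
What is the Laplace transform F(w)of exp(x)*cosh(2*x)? (w - 1)/((w - 1)^2 - 4)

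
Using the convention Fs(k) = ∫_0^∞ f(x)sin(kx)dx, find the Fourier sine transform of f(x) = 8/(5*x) 4*pi/5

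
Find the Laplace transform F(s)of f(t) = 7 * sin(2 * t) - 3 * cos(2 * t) 14/(s^2 + 4) - 3 * s/(s^2 + 4)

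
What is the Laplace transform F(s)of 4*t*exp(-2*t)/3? 4/(3*(s + 2)^2)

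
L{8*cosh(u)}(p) 8*p/(p^2-1)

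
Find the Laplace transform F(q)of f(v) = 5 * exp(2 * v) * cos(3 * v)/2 5 * (q - 2)/(2 * ((q - 2)^2 + 9))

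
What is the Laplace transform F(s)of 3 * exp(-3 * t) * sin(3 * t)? 9/((s+3)^2+9)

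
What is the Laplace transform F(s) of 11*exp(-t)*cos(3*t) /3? 11*(s + 1) /(3*((s + 1) ^2 + 9) ) 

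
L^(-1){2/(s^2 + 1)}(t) 2*sin(t)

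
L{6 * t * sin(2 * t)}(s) 24 * s/(s^2 + 4)^2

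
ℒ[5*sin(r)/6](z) 5/(6*(z^2+1))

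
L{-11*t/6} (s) -11/ (6*s^2)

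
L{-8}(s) -8/s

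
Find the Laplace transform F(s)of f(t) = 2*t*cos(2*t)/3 2*(s^2 - 4)/(3*(s^2 + 4)^2)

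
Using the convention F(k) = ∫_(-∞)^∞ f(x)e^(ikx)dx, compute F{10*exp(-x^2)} 10*sqrt(pi)*exp(-k^2/4)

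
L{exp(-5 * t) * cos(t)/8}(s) (s+5)/(8 * ((s+5)^2+1))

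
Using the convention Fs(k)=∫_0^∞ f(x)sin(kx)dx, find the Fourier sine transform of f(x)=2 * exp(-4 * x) 2 * k/(k^2 + 16)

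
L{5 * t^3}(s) 30/s^4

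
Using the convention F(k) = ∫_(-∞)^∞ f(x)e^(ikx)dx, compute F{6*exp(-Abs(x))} 12/(k^2 + 1)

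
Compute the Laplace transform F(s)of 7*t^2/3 14/(3*s^3)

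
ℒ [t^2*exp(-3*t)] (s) 2/(s + 3)^3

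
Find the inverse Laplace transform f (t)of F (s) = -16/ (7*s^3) -8*t^2/7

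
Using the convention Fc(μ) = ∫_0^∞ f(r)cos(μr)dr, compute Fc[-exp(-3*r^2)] -sqrt(3)*sqrt(pi)*exp(-μ^2/12)/6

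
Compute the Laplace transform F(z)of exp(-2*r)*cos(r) (z + 2)/((z + 2)^2 + 1)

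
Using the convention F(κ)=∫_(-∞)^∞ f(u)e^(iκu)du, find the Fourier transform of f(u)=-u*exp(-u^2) -I*sqrt(pi)*κ*exp(-κ^2/4)/2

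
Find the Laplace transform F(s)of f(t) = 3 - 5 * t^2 3/s - 10/s^3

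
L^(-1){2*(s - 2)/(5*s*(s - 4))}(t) 2*exp(2*t)*cosh(2*t)/5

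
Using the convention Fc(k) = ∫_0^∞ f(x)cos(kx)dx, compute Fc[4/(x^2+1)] 2*pi*exp(-k)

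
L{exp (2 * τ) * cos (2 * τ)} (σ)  (σ - 2)/ ( (σ - 2)^2+4)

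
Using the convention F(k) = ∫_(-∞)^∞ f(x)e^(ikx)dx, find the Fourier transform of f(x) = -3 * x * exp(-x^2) -3 * I * sqrt(pi) * k * exp(-k^2/4)/2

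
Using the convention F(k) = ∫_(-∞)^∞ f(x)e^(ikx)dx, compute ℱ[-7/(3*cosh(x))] -7*pi/(3*cosh(pi*k/2))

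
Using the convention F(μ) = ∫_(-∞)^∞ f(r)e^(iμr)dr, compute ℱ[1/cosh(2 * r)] pi/(2 * cosh(pi * μ/4))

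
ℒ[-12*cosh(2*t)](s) -12*s/(s^2 - 4) 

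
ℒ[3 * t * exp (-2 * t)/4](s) 3/ (4 * (s + 2)^2)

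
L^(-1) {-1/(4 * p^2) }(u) -u/4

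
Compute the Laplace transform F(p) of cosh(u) p/(p^2 - 1) 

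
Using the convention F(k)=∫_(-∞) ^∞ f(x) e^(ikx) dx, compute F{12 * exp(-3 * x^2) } 4 * sqrt(3) * sqrt(pi) * exp(-k^2/12) 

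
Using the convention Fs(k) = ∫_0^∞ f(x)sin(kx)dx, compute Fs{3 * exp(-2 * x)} 3 * k/(k^2 + 4)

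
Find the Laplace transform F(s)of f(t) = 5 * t 5/s^2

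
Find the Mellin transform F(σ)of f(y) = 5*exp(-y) 5*gamma(σ)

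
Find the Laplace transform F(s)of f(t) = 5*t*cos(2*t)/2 5*(s^2 - 4)/(2*(s^2 + 4)^2)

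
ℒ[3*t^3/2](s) 9/s^4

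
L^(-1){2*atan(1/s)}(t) 2*sin(t)/t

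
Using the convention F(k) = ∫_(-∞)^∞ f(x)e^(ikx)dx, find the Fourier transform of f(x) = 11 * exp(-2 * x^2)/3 11 * sqrt(2) * sqrt(pi) * exp(-k^2/8)/6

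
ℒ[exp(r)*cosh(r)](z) (z - 1)/(z*(z - 2))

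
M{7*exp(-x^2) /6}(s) 7*gamma(s/2) /12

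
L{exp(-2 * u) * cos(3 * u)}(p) (p + 2)/((p + 2)^2 + 9)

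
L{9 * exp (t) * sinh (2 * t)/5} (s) 18/ (5 * ( (s - 1)^2-4))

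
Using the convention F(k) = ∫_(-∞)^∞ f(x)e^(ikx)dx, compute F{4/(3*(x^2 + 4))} 2*pi*exp(-2*Abs(k))/3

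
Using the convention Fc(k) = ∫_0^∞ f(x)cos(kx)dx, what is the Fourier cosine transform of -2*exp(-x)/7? -2/(7*k^2 + 7)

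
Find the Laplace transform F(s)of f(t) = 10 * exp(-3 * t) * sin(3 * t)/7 30/(7 * ((s + 3)^2 + 9))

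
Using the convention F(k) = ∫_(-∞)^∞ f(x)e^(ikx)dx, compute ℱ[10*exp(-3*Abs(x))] 60/(k^2 + 9)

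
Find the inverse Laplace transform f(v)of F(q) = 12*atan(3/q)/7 12*sin(3*v)/(7*v)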